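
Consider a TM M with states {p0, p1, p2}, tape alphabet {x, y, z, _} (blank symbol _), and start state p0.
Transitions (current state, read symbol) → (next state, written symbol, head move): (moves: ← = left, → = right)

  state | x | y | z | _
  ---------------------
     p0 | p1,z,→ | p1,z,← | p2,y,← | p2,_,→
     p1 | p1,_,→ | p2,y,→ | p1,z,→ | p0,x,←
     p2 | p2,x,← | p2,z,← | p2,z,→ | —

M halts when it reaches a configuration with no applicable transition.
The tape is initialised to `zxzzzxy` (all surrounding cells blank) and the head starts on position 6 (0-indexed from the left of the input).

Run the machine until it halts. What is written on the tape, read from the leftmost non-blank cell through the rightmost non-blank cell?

zxzzz_yx

p0 | zxzzzx[y]_   read y → write z, move ←, go to p1
p1 | zxzzz[x]z_   read x → write _, move →, go to p1
p1 | zxzzz_[z]_   read z → write z, move →, go to p1
p1 | zxzzz_z[_]   read _ → write x, move ←, go to p0
p0 | zxzzz_[z]x   read z → write y, move ←, go to p2
p2 | zxzzz[_]yx
The non-blank tape span at halt is zxzzz_yx.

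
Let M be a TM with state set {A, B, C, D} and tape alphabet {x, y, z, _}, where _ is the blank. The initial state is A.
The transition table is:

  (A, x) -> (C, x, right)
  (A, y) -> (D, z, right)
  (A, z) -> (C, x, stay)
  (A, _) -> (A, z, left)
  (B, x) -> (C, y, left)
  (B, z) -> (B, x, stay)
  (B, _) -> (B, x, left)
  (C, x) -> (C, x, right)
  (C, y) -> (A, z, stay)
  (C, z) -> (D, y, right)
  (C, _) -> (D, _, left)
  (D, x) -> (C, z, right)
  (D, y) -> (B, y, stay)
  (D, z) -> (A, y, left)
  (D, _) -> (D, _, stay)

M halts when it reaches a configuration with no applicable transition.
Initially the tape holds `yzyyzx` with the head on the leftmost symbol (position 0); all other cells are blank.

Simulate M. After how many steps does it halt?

19

A | [y]zyyzx_   read y → write z, move right, go to D
D | z[z]yyzx_   read z → write y, move left, go to A
A | [z]yyyzx_   read z → write x, move stay, go to C
C | [x]yyyzx_   read x → write x, move right, go to C
C | x[y]yyzx_   read y → write z, move stay, go to A
A | x[z]yyzx_   read z → write x, move stay, go to C
C | x[x]yyzx_   read x → write x, move right, go to C
C | xx[y]yzx_   read y → write z, move stay, go to A
A | xx[z]yzx_   read z → write x, move stay, go to C
C | xx[x]yzx_   read x → write x, move right, go to C
C | xxx[y]zx_   read y → write z, move stay, go to A
A | xxx[z]zx_   read z → write x, move stay, go to C
C | xxx[x]zx_   read x → write x, move right, go to C
C | xxxx[z]x_   read z → write y, move right, go to D
D | xxxxy[x]_   read x → write z, move right, go to C
C | xxxxyz[_]   read _ → write _, move left, go to D
D | xxxxy[z]_   read z → write y, move left, go to A
A | xxxx[y]y_   read y → write z, move right, go to D
D | xxxxz[y]_   read y → write y, move stay, go to B
B | xxxxz[y]_
M halts after 19 transitions.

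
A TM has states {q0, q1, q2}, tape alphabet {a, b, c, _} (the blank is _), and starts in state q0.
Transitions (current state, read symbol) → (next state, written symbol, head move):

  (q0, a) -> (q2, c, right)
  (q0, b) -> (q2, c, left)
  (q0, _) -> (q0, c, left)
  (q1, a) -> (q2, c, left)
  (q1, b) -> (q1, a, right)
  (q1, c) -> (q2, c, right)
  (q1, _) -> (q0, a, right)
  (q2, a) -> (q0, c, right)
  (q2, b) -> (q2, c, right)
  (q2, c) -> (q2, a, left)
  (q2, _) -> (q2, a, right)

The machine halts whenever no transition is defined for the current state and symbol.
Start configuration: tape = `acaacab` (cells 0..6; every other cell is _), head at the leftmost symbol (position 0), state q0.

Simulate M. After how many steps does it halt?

36

q0 | __[a]caacab   read a → write c, move right, go to q2
q2 | __c[c]aacab   read c → write a, move left, go to q2
q2 | __[c]aaacab   read c → write a, move left, go to q2
q2 | _[_]aaaacab   read _ → write a, move right, go to q2
q2 | _a[a]aaacab   read a → write c, move right, go to q0
q0 | _ac[a]aacab   read a → write c, move right, go to q2
q2 | _acc[a]acab   read a → write c, move right, go to q0
q0 | _accc[a]cab   read a → write c, move right, go to q2
q2 | _acccc[c]ab   read c → write a, move left, go to q2
q2 | _accc[c]aab   read c → write a, move left, go to q2
q2 | _acc[c]aaab   read c → write a, move left, go to q2
q2 | _ac[c]aaaab   read c → write a, move left, go to q2
q2 | _a[c]aaaaab   read c → write a, move left, go to q2
q2 | _[a]aaaaaab   read a → write c, move right, go to q0
q0 | _c[a]aaaaab   read a → write c, move right, go to q2
q2 | _cc[a]aaaab   read a → write c, move right, go to q0
q0 | _ccc[a]aaab   read a → write c, move right, go to q2
q2 | _cccc[a]aab   read a → write c, move right, go to q0
q0 | _ccccc[a]ab   read a → write c, move right, go to q2
q2 | _cccccc[a]b   read a → write c, move right, go to q0
q0 | _ccccccc[b]   read b → write c, move left, go to q2
q2 | _cccccc[c]c   read c → write a, move left, go to q2
q2 | _ccccc[c]ac   read c → write a, move left, go to q2
q2 | _cccc[c]aac   read c → write a, move left, go to q2
q2 | _ccc[c]aaac   read c → write a, move left, go to q2
q2 | _cc[c]aaaac   read c → write a, move left, go to q2
q2 | _c[c]aaaaac   read c → write a, move left, go to q2
q2 | _[c]aaaaaac   read c → write a, move left, go to q2
q2 | [_]aaaaaaac   read _ → write a, move right, go to q2
q2 | a[a]aaaaaac   read a → write c, move right, go to q0
q0 | ac[a]aaaaac   read a → write c, move right, go to q2
q2 | acc[a]aaaac   read a → write c, move right, go to q0
q0 | accc[a]aaac   read a → write c, move right, go to q2
q2 | acccc[a]aac   read a → write c, move right, go to q0
q0 | accccc[a]ac   read a → write c, move right, go to q2
q2 | acccccc[a]c   read a → write c, move right, go to q0
q0 | accccccc[c]
M halts after 36 transitions.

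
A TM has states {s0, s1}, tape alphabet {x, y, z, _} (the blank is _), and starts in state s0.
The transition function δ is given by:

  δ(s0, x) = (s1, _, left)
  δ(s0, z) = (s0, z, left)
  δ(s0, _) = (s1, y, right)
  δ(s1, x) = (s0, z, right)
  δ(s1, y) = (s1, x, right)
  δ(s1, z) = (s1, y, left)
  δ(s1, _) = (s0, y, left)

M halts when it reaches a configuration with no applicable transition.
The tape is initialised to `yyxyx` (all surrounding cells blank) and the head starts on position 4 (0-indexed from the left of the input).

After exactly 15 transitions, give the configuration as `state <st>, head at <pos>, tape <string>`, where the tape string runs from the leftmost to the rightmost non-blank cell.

state=s0 head=4 tape=yyxy[x]_   (s0,x)→(s1,_,left)
state=s1 head=3 tape=yyx[y]__   (s1,y)→(s1,x,right)
state=s1 head=4 tape=yyxx[_]_   (s1,_)→(s0,y,left)
state=s0 head=3 tape=yyx[x]y_   (s0,x)→(s1,_,left)
state=s1 head=2 tape=yy[x]_y_   (s1,x)→(s0,z,right)
state=s0 head=3 tape=yyz[_]y_   (s0,_)→(s1,y,right)
state=s1 head=4 tape=yyzy[y]_   (s1,y)→(s1,x,right)
state=s1 head=5 tape=yyzyx[_]   (s1,_)→(s0,y,left)
state=s0 head=4 tape=yyzy[x]y   (s0,x)→(s1,_,left)
state=s1 head=3 tape=yyz[y]_y   (s1,y)→(s1,x,right)
state=s1 head=4 tape=yyzx[_]y   (s1,_)→(s0,y,left)
state=s0 head=3 tape=yyz[x]yy   (s0,x)→(s1,_,left)
state=s1 head=2 tape=yy[z]_yy   (s1,z)→(s1,y,left)
state=s1 head=1 tape=y[y]y_yy   (s1,y)→(s1,x,right)
state=s1 head=2 tape=yx[y]_yy   (s1,y)→(s1,x,right)
state=s1 head=3 tape=yxx[_]yy
After 15 steps: state s1, head at 3, tape yxx_yy.

state s1, head at 3, tape yxx_yy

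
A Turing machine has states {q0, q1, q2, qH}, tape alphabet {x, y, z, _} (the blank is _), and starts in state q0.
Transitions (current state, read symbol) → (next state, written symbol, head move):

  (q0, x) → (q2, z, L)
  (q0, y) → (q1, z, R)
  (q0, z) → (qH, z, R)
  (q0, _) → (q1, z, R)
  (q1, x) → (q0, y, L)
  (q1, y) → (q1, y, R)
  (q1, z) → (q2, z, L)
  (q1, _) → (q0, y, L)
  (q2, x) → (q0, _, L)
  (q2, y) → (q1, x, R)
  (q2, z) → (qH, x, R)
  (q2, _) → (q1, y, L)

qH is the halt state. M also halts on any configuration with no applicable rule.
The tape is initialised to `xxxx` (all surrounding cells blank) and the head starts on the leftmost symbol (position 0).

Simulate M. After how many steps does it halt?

13

q0 | ___[x]xxx   read x → write z, move L, go to q2
q2 | __[_]zxxx   read _ → write y, move L, go to q1
q1 | _[_]yzxxx   read _ → write y, move L, go to q0
q0 | [_]yyzxxx   read _ → write z, move R, go to q1
q1 | z[y]yzxxx   read y → write y, move R, go to q1
q1 | zy[y]zxxx   read y → write y, move R, go to q1
q1 | zyy[z]xxx   read z → write z, move L, go to q2
q2 | zy[y]zxxx   read y → write x, move R, go to q1
q1 | zyx[z]xxx   read z → write z, move L, go to q2
q2 | zy[x]zxxx   read x → write _, move L, go to q0
q0 | z[y]_zxxx   read y → write z, move R, go to q1
q1 | zz[_]zxxx   read _ → write y, move L, go to q0
q0 | z[z]yzxxx   read z → write z, move R, go to qH
qH | zz[y]zxxx
M halts after 13 transitions.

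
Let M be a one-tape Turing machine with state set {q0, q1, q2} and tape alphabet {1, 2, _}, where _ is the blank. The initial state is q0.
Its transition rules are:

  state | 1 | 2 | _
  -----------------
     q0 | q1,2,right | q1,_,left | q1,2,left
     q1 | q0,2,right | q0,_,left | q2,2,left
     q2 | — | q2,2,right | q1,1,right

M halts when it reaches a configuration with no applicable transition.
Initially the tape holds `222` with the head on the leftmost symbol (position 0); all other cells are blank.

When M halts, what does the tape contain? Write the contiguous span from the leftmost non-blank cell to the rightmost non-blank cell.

state=q0 head=0 tape=__[2]22__   (q0,2)→(q1,_,left)
state=q1 head=-1 tape=_[_]_22__   (q1,_)→(q2,2,left)
state=q2 head=-2 tape=[_]2_22__   (q2,_)→(q1,1,right)
state=q1 head=-1 tape=1[2]_22__   (q1,2)→(q0,_,left)
state=q0 head=-2 tape=[1]__22__   (q0,1)→(q1,2,right)
state=q1 head=-1 tape=2[_]_22__   (q1,_)→(q2,2,left)
state=q2 head=-2 tape=[2]2_22__   (q2,2)→(q2,2,right)
state=q2 head=-1 tape=2[2]_22__   (q2,2)→(q2,2,right)
state=q2 head=0 tape=22[_]22__   (q2,_)→(q1,1,right)
state=q1 head=1 tape=221[2]2__   (q1,2)→(q0,_,left)
state=q0 head=0 tape=22[1]_2__   (q0,1)→(q1,2,right)
state=q1 head=1 tape=222[_]2__   (q1,_)→(q2,2,left)
state=q2 head=0 tape=22[2]22__   (q2,2)→(q2,2,right)
state=q2 head=1 tape=222[2]2__   (q2,2)→(q2,2,right)
state=q2 head=2 tape=2222[2]__   (q2,2)→(q2,2,right)
state=q2 head=3 tape=22222[_]_   (q2,_)→(q1,1,right)
state=q1 head=4 tape=222221[_]   (q1,_)→(q2,2,left)
state=q2 head=3 tape=22222[1]2
The non-blank tape span at halt is 2222212.

2222212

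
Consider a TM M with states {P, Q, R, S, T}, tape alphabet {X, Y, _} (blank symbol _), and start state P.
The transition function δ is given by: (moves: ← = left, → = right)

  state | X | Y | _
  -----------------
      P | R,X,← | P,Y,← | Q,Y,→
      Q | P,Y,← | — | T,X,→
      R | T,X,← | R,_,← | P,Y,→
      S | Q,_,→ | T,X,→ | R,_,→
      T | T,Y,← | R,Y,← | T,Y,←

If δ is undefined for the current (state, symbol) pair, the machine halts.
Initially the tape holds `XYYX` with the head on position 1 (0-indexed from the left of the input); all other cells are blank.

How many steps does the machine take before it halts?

11

P | ___X[Y]YX   read Y → write Y, move ←, go to P
P | ___[X]YYX   read X → write X, move ←, go to R
R | __[_]XYYX   read _ → write Y, move →, go to P
P | __Y[X]YYX   read X → write X, move ←, go to R
R | __[Y]XYYX   read Y → write _, move ←, go to R
R | _[_]_XYYX   read _ → write Y, move →, go to P
P | _Y[_]XYYX   read _ → write Y, move →, go to Q
Q | _YY[X]YYX   read X → write Y, move ←, go to P
P | _Y[Y]YYYX   read Y → write Y, move ←, go to P
P | _[Y]YYYYX   read Y → write Y, move ←, go to P
P | [_]YYYYYX   read _ → write Y, move →, go to Q
Q | Y[Y]YYYYX
M halts after 11 transitions.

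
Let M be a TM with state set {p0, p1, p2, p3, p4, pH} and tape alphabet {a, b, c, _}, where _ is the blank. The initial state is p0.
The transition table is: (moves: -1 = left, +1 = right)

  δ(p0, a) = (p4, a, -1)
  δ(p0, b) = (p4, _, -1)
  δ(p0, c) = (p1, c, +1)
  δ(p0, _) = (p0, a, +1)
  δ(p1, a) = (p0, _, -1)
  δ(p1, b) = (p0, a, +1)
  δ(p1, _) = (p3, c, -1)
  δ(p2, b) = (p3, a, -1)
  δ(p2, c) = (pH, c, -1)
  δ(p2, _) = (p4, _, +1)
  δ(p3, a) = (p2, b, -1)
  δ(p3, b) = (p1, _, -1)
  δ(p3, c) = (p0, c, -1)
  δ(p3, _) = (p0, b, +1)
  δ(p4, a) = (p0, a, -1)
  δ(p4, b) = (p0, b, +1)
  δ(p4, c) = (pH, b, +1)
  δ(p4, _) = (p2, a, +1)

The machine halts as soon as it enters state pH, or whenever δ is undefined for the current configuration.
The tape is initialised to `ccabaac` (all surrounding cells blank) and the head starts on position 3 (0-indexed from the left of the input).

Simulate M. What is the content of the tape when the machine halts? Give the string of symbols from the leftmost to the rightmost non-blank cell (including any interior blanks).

p0 | cca[b]aac   read b → write _, move -1, go to p4
p4 | cc[a]_aac   read a → write a, move -1, go to p0
p0 | c[c]a_aac   read c → write c, move +1, go to p1
p1 | cc[a]_aac   read a → write _, move -1, go to p0
p0 | c[c]__aac   read c → write c, move +1, go to p1
p1 | cc[_]_aac   read _ → write c, move -1, go to p3
p3 | c[c]c_aac   read c → write c, move -1, go to p0
p0 | [c]cc_aac   read c → write c, move +1, go to p1
p1 | c[c]c_aac
The non-blank tape span at halt is ccc_aac.

ccc_aac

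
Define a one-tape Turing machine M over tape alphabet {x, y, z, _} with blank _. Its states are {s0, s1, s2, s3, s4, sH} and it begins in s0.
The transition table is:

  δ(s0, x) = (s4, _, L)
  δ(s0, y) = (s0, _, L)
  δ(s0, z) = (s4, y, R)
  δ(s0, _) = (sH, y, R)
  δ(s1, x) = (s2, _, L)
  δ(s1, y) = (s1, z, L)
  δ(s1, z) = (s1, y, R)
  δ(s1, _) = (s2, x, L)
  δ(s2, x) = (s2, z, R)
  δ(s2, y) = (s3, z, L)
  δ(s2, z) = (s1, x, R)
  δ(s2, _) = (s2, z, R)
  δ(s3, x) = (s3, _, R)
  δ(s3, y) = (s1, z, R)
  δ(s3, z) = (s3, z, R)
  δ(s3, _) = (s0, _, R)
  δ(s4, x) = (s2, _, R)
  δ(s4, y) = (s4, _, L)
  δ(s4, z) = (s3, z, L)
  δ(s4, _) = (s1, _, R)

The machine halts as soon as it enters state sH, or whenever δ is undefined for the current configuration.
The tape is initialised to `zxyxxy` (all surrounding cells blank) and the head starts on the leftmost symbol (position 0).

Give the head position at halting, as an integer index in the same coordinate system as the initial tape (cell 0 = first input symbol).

s0 | [z]xyxxy___   read z → write y, move R, go to s4
s4 | y[x]yxxy___   read x → write _, move R, go to s2
s2 | y_[y]xxy___   read y → write z, move L, go to s3
s3 | y[_]zxxy___   read _ → write _, move R, go to s0
s0 | y_[z]xxy___   read z → write y, move R, go to s4
s4 | y_y[x]xy___   read x → write _, move R, go to s2
s2 | y_y_[x]y___   read x → write z, move R, go to s2
s2 | y_y_z[y]___   read y → write z, move L, go to s3
s3 | y_y_[z]z___   read z → write z, move R, go to s3
s3 | y_y_z[z]___   read z → write z, move R, go to s3
s3 | y_y_zz[_]__   read _ → write _, move R, go to s0
s0 | y_y_zz_[_]_   read _ → write y, move R, go to sH
sH | y_y_zz_y[_]
At halt the head is at cell 8.

8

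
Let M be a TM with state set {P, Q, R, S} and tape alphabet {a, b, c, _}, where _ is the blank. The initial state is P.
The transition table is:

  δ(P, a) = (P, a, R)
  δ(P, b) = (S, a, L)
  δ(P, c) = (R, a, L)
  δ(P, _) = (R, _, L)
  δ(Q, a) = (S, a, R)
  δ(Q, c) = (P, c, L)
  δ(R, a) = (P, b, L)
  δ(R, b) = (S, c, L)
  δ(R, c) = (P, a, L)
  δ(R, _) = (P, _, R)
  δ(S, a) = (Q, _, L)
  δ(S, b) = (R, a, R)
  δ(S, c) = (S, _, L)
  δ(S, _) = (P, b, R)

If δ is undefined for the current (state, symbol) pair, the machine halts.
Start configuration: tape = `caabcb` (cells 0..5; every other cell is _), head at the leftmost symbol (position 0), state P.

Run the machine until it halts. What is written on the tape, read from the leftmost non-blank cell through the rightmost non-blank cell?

ab_aab

state=P head=0 tape=_[c]aabcb   (P,c)→(R,a,L)
state=R head=-1 tape=[_]aaabcb   (R,_)→(P,_,R)
state=P head=0 tape=_[a]aabcb   (P,a)→(P,a,R)
state=P head=1 tape=_a[a]abcb   (P,a)→(P,a,R)
state=P head=2 tape=_aa[a]bcb   (P,a)→(P,a,R)
state=P head=3 tape=_aaa[b]cb   (P,b)→(S,a,L)
state=S head=2 tape=_aa[a]acb   (S,a)→(Q,_,L)
state=Q head=1 tape=_a[a]_acb   (Q,a)→(S,a,R)
state=S head=2 tape=_aa[_]acb   (S,_)→(P,b,R)
state=P head=3 tape=_aab[a]cb   (P,a)→(P,a,R)
state=P head=4 tape=_aaba[c]b   (P,c)→(R,a,L)
state=R head=3 tape=_aab[a]ab   (R,a)→(P,b,L)
state=P head=2 tape=_aa[b]bab   (P,b)→(S,a,L)
state=S head=1 tape=_a[a]abab   (S,a)→(Q,_,L)
state=Q head=0 tape=_[a]_abab   (Q,a)→(S,a,R)
state=S head=1 tape=_a[_]abab   (S,_)→(P,b,R)
state=P head=2 tape=_ab[a]bab   (P,a)→(P,a,R)
state=P head=3 tape=_aba[b]ab   (P,b)→(S,a,L)
state=S head=2 tape=_ab[a]aab   (S,a)→(Q,_,L)
state=Q head=1 tape=_a[b]_aab
The non-blank tape span at halt is ab_aab.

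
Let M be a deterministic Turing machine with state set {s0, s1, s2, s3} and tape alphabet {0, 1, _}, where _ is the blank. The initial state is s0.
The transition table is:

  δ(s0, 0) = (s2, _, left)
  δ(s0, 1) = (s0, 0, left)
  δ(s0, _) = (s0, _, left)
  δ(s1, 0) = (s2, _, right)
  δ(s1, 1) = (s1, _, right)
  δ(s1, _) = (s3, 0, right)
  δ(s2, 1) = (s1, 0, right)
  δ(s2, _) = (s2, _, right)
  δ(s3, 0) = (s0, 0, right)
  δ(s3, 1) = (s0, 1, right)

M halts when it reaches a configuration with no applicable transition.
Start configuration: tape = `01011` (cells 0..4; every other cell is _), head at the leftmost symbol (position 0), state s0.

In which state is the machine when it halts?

state=s0 head=0 tape=_[0]1011__   (s0,0)→(s2,_,left)
state=s2 head=-1 tape=[_]_1011__   (s2,_)→(s2,_,right)
state=s2 head=0 tape=_[_]1011__   (s2,_)→(s2,_,right)
state=s2 head=1 tape=__[1]011__   (s2,1)→(s1,0,right)
state=s1 head=2 tape=__0[0]11__   (s1,0)→(s2,_,right)
state=s2 head=3 tape=__0_[1]1__   (s2,1)→(s1,0,right)
state=s1 head=4 tape=__0_0[1]__   (s1,1)→(s1,_,right)
state=s1 head=5 tape=__0_0_[_]_   (s1,_)→(s3,0,right)
state=s3 head=6 tape=__0_0_0[_]
No transition is defined for (s3, _); M halts in state s3.

s3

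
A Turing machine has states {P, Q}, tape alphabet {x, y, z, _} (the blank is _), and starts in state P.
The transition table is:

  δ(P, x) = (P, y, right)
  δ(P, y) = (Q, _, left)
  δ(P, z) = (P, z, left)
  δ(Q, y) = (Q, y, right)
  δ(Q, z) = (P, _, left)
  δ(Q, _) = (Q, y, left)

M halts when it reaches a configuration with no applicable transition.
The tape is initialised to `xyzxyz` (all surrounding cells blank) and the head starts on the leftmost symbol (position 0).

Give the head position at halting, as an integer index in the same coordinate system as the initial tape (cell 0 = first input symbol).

state=P head=0 tape=[x]yzxyz   (P,x)→(P,y,right)
state=P head=1 tape=y[y]zxyz   (P,y)→(Q,_,left)
state=Q head=0 tape=[y]_zxyz   (Q,y)→(Q,y,right)
state=Q head=1 tape=y[_]zxyz   (Q,_)→(Q,y,left)
state=Q head=0 tape=[y]yzxyz   (Q,y)→(Q,y,right)
state=Q head=1 tape=y[y]zxyz   (Q,y)→(Q,y,right)
state=Q head=2 tape=yy[z]xyz   (Q,z)→(P,_,left)
state=P head=1 tape=y[y]_xyz   (P,y)→(Q,_,left)
state=Q head=0 tape=[y]__xyz   (Q,y)→(Q,y,right)
state=Q head=1 tape=y[_]_xyz   (Q,_)→(Q,y,left)
state=Q head=0 tape=[y]y_xyz   (Q,y)→(Q,y,right)
state=Q head=1 tape=y[y]_xyz   (Q,y)→(Q,y,right)
state=Q head=2 tape=yy[_]xyz   (Q,_)→(Q,y,left)
state=Q head=1 tape=y[y]yxyz   (Q,y)→(Q,y,right)
state=Q head=2 tape=yy[y]xyz   (Q,y)→(Q,y,right)
state=Q head=3 tape=yyy[x]yz
At halt the head is at cell 3.

3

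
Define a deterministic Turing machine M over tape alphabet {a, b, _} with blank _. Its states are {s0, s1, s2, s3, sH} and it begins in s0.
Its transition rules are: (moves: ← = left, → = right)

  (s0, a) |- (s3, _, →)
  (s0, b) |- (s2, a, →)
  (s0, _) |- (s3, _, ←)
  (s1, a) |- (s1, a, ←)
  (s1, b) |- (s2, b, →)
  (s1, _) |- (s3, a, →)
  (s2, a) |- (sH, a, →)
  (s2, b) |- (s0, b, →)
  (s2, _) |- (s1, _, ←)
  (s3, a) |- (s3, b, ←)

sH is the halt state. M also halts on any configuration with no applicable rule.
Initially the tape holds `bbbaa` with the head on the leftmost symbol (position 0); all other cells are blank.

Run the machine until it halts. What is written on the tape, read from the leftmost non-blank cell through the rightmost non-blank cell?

state=s0 head=0 tape=[b]bbaa   (s0,b)→(s2,a,→)
state=s2 head=1 tape=a[b]baa   (s2,b)→(s0,b,→)
state=s0 head=2 tape=ab[b]aa   (s0,b)→(s2,a,→)
state=s2 head=3 tape=aba[a]a   (s2,a)→(sH,a,→)
state=sH head=4 tape=abaa[a]
The non-blank tape span at halt is abaaa.

abaaa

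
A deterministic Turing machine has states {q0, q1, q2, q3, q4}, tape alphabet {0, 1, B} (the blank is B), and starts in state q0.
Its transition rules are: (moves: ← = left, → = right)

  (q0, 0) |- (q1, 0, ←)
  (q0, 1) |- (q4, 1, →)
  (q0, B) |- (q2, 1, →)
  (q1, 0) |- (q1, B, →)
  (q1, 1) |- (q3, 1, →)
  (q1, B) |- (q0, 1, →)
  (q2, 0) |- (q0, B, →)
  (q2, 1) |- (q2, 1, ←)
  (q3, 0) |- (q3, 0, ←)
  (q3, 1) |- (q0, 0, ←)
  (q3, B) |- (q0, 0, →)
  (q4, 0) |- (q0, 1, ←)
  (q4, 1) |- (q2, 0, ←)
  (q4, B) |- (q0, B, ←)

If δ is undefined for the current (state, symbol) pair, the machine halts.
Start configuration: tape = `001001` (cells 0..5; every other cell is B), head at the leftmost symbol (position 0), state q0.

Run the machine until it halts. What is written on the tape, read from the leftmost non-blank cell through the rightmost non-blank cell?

q0 | BBB[0]01001   read 0 → write 0, move ←, go to q1
q1 | BB[B]001001   read B → write 1, move →, go to q0
q0 | BB1[0]01001   read 0 → write 0, move ←, go to q1
q1 | BB[1]001001   read 1 → write 1, move →, go to q3
q3 | BB1[0]01001   read 0 → write 0, move ←, go to q3
q3 | BB[1]001001   read 1 → write 0, move ←, go to q0
q0 | B[B]0001001   read B → write 1, move →, go to q2
q2 | B1[0]001001   read 0 → write B, move →, go to q0
q0 | B1B[0]01001   read 0 → write 0, move ←, go to q1
q1 | B1[B]001001   read B → write 1, move →, go to q0
q0 | B11[0]01001   read 0 → write 0, move ←, go to q1
q1 | B1[1]001001   read 1 → write 1, move →, go to q3
q3 | B11[0]01001   read 0 → write 0, move ←, go to q3
q3 | B1[1]001001   read 1 → write 0, move ←, go to q0
q0 | B[1]0001001   read 1 → write 1, move →, go to q4
q4 | B1[0]001001   read 0 → write 1, move ←, go to q0
q0 | B[1]1001001   read 1 → write 1, move →, go to q4
q4 | B1[1]001001   read 1 → write 0, move ←, go to q2
q2 | B[1]0001001   read 1 → write 1, move ←, go to q2
q2 | [B]10001001
The non-blank tape span at halt is 10001001.

10001001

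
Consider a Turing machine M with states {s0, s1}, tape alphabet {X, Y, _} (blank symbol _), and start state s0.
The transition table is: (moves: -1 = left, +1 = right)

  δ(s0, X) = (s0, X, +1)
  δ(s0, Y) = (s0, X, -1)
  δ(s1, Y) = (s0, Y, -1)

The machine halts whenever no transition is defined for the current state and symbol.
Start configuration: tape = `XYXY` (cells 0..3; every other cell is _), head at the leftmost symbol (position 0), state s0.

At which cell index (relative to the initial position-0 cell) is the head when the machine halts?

4

state=s0 head=0 tape=[X]YXY_   (s0,X)→(s0,X,+1)
state=s0 head=1 tape=X[Y]XY_   (s0,Y)→(s0,X,-1)
state=s0 head=0 tape=[X]XXY_   (s0,X)→(s0,X,+1)
state=s0 head=1 tape=X[X]XY_   (s0,X)→(s0,X,+1)
state=s0 head=2 tape=XX[X]Y_   (s0,X)→(s0,X,+1)
state=s0 head=3 tape=XXX[Y]_   (s0,Y)→(s0,X,-1)
state=s0 head=2 tape=XX[X]X_   (s0,X)→(s0,X,+1)
state=s0 head=3 tape=XXX[X]_   (s0,X)→(s0,X,+1)
state=s0 head=4 tape=XXXX[_]
At halt the head is at cell 4.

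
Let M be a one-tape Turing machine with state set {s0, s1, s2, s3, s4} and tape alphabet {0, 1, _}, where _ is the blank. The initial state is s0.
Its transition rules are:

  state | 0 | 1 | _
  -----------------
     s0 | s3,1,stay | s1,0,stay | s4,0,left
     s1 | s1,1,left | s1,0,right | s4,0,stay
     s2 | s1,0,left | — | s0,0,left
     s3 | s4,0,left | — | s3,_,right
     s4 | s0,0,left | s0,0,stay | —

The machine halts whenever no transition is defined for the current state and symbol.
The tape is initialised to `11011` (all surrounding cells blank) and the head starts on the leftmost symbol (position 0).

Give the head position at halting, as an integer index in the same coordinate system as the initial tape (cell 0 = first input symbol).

-3

s0 | ___[1]1011   read 1 → write 0, move stay, go to s1
s1 | ___[0]1011   read 0 → write 1, move left, go to s1
s1 | __[_]11011   read _ → write 0, move stay, go to s4
s4 | __[0]11011   read 0 → write 0, move left, go to s0
s0 | _[_]011011   read _ → write 0, move left, go to s4
s4 | [_]0011011
At halt the head is at cell -3.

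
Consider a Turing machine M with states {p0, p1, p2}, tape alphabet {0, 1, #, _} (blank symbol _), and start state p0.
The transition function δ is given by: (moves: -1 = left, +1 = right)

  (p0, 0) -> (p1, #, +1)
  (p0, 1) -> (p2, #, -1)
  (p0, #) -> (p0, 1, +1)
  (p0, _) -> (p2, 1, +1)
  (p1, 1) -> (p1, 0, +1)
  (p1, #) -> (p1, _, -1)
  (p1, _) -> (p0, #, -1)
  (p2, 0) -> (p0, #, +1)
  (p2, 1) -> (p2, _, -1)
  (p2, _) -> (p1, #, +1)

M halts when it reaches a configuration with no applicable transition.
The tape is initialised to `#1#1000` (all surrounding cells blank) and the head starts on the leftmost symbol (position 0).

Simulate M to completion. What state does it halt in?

p1

p0 | __[#]1#1000   read # → write 1, move +1, go to p0
p0 | __1[1]#1000   read 1 → write #, move -1, go to p2
p2 | __[1]##1000   read 1 → write _, move -1, go to p2
p2 | _[_]_##1000   read _ → write #, move +1, go to p1
p1 | _#[_]##1000   read _ → write #, move -1, go to p0
p0 | _[#]###1000   read # → write 1, move +1, go to p0
p0 | _1[#]##1000   read # → write 1, move +1, go to p0
p0 | _11[#]#1000   read # → write 1, move +1, go to p0
p0 | _111[#]1000   read # → write 1, move +1, go to p0
p0 | _1111[1]000   read 1 → write #, move -1, go to p2
p2 | _111[1]#000   read 1 → write _, move -1, go to p2
p2 | _11[1]_#000   read 1 → write _, move -1, go to p2
p2 | _1[1]__#000   read 1 → write _, move -1, go to p2
p2 | _[1]___#000   read 1 → write _, move -1, go to p2
p2 | [_]____#000   read _ → write #, move +1, go to p1
p1 | #[_]___#000   read _ → write #, move -1, go to p0
p0 | [#]#___#000   read # → write 1, move +1, go to p0
p0 | 1[#]___#000   read # → write 1, move +1, go to p0
p0 | 11[_]__#000   read _ → write 1, move +1, go to p2
p2 | 111[_]_#000   read _ → write #, move +1, go to p1
p1 | 111#[_]#000   read _ → write #, move -1, go to p0
p0 | 111[#]##000   read # → write 1, move +1, go to p0
p0 | 1111[#]#000   read # → write 1, move +1, go to p0
p0 | 11111[#]000   read # → write 1, move +1, go to p0
p0 | 111111[0]00   read 0 → write #, move +1, go to p1
p1 | 111111#[0]0
No transition is defined for (p1, 0); M halts in state p1.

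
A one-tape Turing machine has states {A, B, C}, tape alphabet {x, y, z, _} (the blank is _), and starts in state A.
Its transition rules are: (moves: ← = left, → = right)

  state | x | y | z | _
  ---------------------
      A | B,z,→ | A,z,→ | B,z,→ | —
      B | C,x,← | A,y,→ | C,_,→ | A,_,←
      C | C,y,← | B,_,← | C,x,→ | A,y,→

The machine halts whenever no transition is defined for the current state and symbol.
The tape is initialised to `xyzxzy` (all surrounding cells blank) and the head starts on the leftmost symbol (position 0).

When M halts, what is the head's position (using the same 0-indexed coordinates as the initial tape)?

A | [x]yzxzy_   read x → write z, move →, go to B
B | z[y]zxzy_   read y → write y, move →, go to A
A | zy[z]xzy_   read z → write z, move →, go to B
B | zyz[x]zy_   read x → write x, move ←, go to C
C | zy[z]xzy_   read z → write x, move →, go to C
C | zyx[x]zy_   read x → write y, move ←, go to C
C | zy[x]yzy_   read x → write y, move ←, go to C
C | z[y]yyzy_   read y → write _, move ←, go to B
B | [z]_yyzy_   read z → write _, move →, go to C
C | _[_]yyzy_   read _ → write y, move →, go to A
A | _y[y]yzy_   read y → write z, move →, go to A
A | _yz[y]zy_   read y → write z, move →, go to A
A | _yzz[z]y_   read z → write z, move →, go to B
B | _yzzz[y]_   read y → write y, move →, go to A
A | _yzzzy[_]
At halt the head is at cell 6.

6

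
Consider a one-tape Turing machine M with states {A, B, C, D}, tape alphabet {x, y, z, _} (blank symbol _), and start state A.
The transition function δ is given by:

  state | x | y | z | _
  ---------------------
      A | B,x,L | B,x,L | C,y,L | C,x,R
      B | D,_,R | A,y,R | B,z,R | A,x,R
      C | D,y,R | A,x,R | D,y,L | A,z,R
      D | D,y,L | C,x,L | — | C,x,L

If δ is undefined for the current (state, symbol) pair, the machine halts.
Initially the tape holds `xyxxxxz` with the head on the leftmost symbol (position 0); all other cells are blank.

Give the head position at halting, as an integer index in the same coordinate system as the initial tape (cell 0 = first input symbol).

-1

state=A head=0 tape=__[x]yxxxxz   (A,x)→(B,x,L)
state=B head=-1 tape=_[_]xyxxxxz   (B,_)→(A,x,R)
state=A head=0 tape=_x[x]yxxxxz   (A,x)→(B,x,L)
state=B head=-1 tape=_[x]xyxxxxz   (B,x)→(D,_,R)
state=D head=0 tape=__[x]yxxxxz   (D,x)→(D,y,L)
state=D head=-1 tape=_[_]yyxxxxz   (D,_)→(C,x,L)
state=C head=-2 tape=[_]xyyxxxxz   (C,_)→(A,z,R)
state=A head=-1 tape=z[x]yyxxxxz   (A,x)→(B,x,L)
state=B head=-2 tape=[z]xyyxxxxz   (B,z)→(B,z,R)
state=B head=-1 tape=z[x]yyxxxxz   (B,x)→(D,_,R)
state=D head=0 tape=z_[y]yxxxxz   (D,y)→(C,x,L)
state=C head=-1 tape=z[_]xyxxxxz   (C,_)→(A,z,R)
state=A head=0 tape=zz[x]yxxxxz   (A,x)→(B,x,L)
state=B head=-1 tape=z[z]xyxxxxz   (B,z)→(B,z,R)
state=B head=0 tape=zz[x]yxxxxz   (B,x)→(D,_,R)
state=D head=1 tape=zz_[y]xxxxz   (D,y)→(C,x,L)
state=C head=0 tape=zz[_]xxxxxz   (C,_)→(A,z,R)
state=A head=1 tape=zzz[x]xxxxz   (A,x)→(B,x,L)
state=B head=0 tape=zz[z]xxxxxz   (B,z)→(B,z,R)
state=B head=1 tape=zzz[x]xxxxz   (B,x)→(D,_,R)
state=D head=2 tape=zzz_[x]xxxz   (D,x)→(D,y,L)
state=D head=1 tape=zzz[_]yxxxz   (D,_)→(C,x,L)
state=C head=0 tape=zz[z]xyxxxz   (C,z)→(D,y,L)
state=D head=-1 tape=z[z]yxyxxxz
At halt the head is at cell -1.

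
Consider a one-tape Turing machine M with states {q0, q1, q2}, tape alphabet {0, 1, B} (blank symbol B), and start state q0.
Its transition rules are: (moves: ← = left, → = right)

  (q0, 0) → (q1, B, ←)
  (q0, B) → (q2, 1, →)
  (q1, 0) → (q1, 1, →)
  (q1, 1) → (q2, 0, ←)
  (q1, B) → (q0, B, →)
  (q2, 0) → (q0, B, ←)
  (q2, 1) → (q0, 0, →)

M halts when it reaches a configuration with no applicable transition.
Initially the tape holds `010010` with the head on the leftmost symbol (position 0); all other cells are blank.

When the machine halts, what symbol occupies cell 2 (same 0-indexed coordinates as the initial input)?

B

q0 | B[0]10010BB   read 0 → write B, move ←, go to q1
q1 | [B]B10010BB   read B → write B, move →, go to q0
q0 | B[B]10010BB   read B → write 1, move →, go to q2
q2 | B1[1]0010BB   read 1 → write 0, move →, go to q0
q0 | B10[0]010BB   read 0 → write B, move ←, go to q1
q1 | B1[0]B010BB   read 0 → write 1, move →, go to q1
q1 | B11[B]010BB   read B → write B, move →, go to q0
q0 | B11B[0]10BB   read 0 → write B, move ←, go to q1
q1 | B11[B]B10BB   read B → write B, move →, go to q0
q0 | B11B[B]10BB   read B → write 1, move →, go to q2
q2 | B11B1[1]0BB   read 1 → write 0, move →, go to q0
q0 | B11B10[0]BB   read 0 → write B, move ←, go to q1
q1 | B11B1[0]BBB   read 0 → write 1, move →, go to q1
q1 | B11B11[B]BB   read B → write B, move →, go to q0
q0 | B11B11B[B]B   read B → write 1, move →, go to q2
q2 | B11B11B1[B]
Cell 2 holds B when M halts.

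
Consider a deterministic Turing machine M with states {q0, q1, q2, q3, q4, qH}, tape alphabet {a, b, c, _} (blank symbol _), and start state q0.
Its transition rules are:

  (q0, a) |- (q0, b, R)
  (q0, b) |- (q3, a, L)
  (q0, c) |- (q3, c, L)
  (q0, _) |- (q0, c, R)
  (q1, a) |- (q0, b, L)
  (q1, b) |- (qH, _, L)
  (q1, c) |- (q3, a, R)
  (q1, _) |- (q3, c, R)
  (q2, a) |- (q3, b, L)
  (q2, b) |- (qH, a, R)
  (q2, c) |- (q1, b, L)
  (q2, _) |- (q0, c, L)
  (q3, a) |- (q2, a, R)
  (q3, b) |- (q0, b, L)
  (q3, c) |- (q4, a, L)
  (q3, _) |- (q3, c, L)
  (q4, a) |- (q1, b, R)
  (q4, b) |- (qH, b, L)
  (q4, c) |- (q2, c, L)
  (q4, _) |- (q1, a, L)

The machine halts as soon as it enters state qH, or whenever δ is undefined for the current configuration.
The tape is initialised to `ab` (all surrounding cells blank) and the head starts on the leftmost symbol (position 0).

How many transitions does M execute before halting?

state=q0 head=0 tape=___[a]b   (q0,a)→(q0,b,R)
state=q0 head=1 tape=___b[b]   (q0,b)→(q3,a,L)
state=q3 head=0 tape=___[b]a   (q3,b)→(q0,b,L)
state=q0 head=-1 tape=__[_]ba   (q0,_)→(q0,c,R)
state=q0 head=0 tape=__c[b]a   (q0,b)→(q3,a,L)
state=q3 head=-1 tape=__[c]aa   (q3,c)→(q4,a,L)
state=q4 head=-2 tape=_[_]aaa   (q4,_)→(q1,a,L)
state=q1 head=-3 tape=[_]aaaa   (q1,_)→(q3,c,R)
state=q3 head=-2 tape=c[a]aaa   (q3,a)→(q2,a,R)
state=q2 head=-1 tape=ca[a]aa   (q2,a)→(q3,b,L)
state=q3 head=-2 tape=c[a]baa   (q3,a)→(q2,a,R)
state=q2 head=-1 tape=ca[b]aa   (q2,b)→(qH,a,R)
state=qH head=0 tape=caa[a]a
M halts after 12 transitions.

12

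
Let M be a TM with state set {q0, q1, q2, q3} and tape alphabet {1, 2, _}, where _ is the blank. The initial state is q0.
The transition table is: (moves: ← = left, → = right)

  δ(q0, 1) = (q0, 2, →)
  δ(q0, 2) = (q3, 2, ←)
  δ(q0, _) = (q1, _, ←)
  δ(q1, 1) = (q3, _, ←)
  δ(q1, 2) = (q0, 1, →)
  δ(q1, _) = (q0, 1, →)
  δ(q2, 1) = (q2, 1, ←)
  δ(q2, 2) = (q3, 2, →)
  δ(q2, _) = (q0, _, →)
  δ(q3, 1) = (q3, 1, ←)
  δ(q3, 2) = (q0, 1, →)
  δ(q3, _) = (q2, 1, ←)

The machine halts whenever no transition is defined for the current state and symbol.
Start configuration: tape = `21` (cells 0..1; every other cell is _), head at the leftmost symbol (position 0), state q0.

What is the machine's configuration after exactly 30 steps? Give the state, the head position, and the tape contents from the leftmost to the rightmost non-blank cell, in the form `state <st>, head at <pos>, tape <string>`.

state q0, head at 0, tape 22121

state=q0 head=0 tape=____[2]1   (q0,2)→(q3,2,←)
state=q3 head=-1 tape=___[_]21   (q3,_)→(q2,1,←)
state=q2 head=-2 tape=__[_]121   (q2,_)→(q0,_,→)
state=q0 head=-1 tape=___[1]21   (q0,1)→(q0,2,→)
state=q0 head=0 tape=___2[2]1   (q0,2)→(q3,2,←)
state=q3 head=-1 tape=___[2]21   (q3,2)→(q0,1,→)
state=q0 head=0 tape=___1[2]1   (q0,2)→(q3,2,←)
state=q3 head=-1 tape=___[1]21   (q3,1)→(q3,1,←)
state=q3 head=-2 tape=__[_]121   (q3,_)→(q2,1,←)
state=q2 head=-3 tape=_[_]1121   (q2,_)→(q0,_,→)
state=q0 head=-2 tape=__[1]121   (q0,1)→(q0,2,→)
state=q0 head=-1 tape=__2[1]21   (q0,1)→(q0,2,→)
state=q0 head=0 tape=__22[2]1   (q0,2)→(q3,2,←)
state=q3 head=-1 tape=__2[2]21   (q3,2)→(q0,1,→)
state=q0 head=0 tape=__21[2]1   (q0,2)→(q3,2,←)
state=q3 head=-1 tape=__2[1]21   (q3,1)→(q3,1,←)
state=q3 head=-2 tape=__[2]121   (q3,2)→(q0,1,→)
state=q0 head=-1 tape=__1[1]21   (q0,1)→(q0,2,→)
state=q0 head=0 tape=__12[2]1   (q0,2)→(q3,2,←)
state=q3 head=-1 tape=__1[2]21   (q3,2)→(q0,1,→)
state=q0 head=0 tape=__11[2]1   (q0,2)→(q3,2,←)
state=q3 head=-1 tape=__1[1]21   (q3,1)→(q3,1,←)
state=q3 head=-2 tape=__[1]121   (q3,1)→(q3,1,←)
state=q3 head=-3 tape=_[_]1121   (q3,_)→(q2,1,←)
state=q2 head=-4 tape=[_]11121   (q2,_)→(q0,_,→)
state=q0 head=-3 tape=_[1]1121   (q0,1)→(q0,2,→)
state=q0 head=-2 tape=_2[1]121   (q0,1)→(q0,2,→)
state=q0 head=-1 tape=_22[1]21   (q0,1)→(q0,2,→)
state=q0 head=0 tape=_222[2]1   (q0,2)→(q3,2,←)
state=q3 head=-1 tape=_22[2]21   (q3,2)→(q0,1,→)
state=q0 head=0 tape=_221[2]1
After 30 steps: state q0, head at 0, tape 22121.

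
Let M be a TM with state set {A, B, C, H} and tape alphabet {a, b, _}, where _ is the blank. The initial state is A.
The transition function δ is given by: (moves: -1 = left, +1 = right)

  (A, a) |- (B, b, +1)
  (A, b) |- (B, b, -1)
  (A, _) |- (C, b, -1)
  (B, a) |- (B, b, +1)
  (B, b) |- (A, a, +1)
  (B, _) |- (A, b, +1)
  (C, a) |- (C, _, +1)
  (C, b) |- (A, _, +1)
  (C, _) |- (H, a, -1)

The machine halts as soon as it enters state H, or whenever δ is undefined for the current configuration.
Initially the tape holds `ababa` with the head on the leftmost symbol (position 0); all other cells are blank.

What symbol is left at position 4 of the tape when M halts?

b

A | [a]baba____   read a → write b, move +1, go to B
B | b[b]aba____   read b → write a, move +1, go to A
A | ba[a]ba____   read a → write b, move +1, go to B
B | bab[b]a____   read b → write a, move +1, go to A
A | baba[a]____   read a → write b, move +1, go to B
B | babab[_]___   read _ → write b, move +1, go to A
A | bababb[_]__   read _ → write b, move -1, go to C
C | babab[b]b__   read b → write _, move +1, go to A
A | babab_[b]__   read b → write b, move -1, go to B
B | babab[_]b__   read _ → write b, move +1, go to A
A | bababb[b]__   read b → write b, move -1, go to B
B | babab[b]b__   read b → write a, move +1, go to A
A | bababa[b]__   read b → write b, move -1, go to B
B | babab[a]b__   read a → write b, move +1, go to B
B | bababb[b]__   read b → write a, move +1, go to A
A | bababba[_]_   read _ → write b, move -1, go to C
C | bababb[a]b_   read a → write _, move +1, go to C
C | bababb_[b]_   read b → write _, move +1, go to A
A | bababb__[_]   read _ → write b, move -1, go to C
C | bababb_[_]b   read _ → write a, move -1, go to H
H | bababb[_]ab
Cell 4 holds b when M halts.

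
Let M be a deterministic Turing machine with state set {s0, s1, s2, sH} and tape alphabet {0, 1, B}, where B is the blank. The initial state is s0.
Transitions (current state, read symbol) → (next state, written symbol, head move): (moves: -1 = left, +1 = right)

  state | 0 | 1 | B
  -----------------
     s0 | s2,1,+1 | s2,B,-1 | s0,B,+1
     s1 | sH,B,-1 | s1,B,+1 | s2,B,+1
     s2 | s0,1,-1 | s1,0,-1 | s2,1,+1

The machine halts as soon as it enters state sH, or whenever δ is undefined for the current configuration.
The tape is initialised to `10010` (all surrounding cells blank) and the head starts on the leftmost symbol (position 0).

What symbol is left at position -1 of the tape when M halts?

1

s0 | BB[1]0010   read 1 → write B, move -1, go to s2
s2 | B[B]B0010   read B → write 1, move +1, go to s2
s2 | B1[B]0010   read B → write 1, move +1, go to s2
s2 | B11[0]010   read 0 → write 1, move -1, go to s0
s0 | B1[1]1010   read 1 → write B, move -1, go to s2
s2 | B[1]B1010   read 1 → write 0, move -1, go to s1
s1 | [B]0B1010   read B → write B, move +1, go to s2
s2 | B[0]B1010   read 0 → write 1, move -1, go to s0
s0 | [B]1B1010   read B → write B, move +1, go to s0
s0 | B[1]B1010   read 1 → write B, move -1, go to s2
s2 | [B]BB1010   read B → write 1, move +1, go to s2
s2 | 1[B]B1010   read B → write 1, move +1, go to s2
s2 | 11[B]1010   read B → write 1, move +1, go to s2
s2 | 111[1]010   read 1 → write 0, move -1, go to s1
s1 | 11[1]0010   read 1 → write B, move +1, go to s1
s1 | 11B[0]010   read 0 → write B, move -1, go to sH
sH | 11[B]B010
Cell -1 holds 1 when M halts.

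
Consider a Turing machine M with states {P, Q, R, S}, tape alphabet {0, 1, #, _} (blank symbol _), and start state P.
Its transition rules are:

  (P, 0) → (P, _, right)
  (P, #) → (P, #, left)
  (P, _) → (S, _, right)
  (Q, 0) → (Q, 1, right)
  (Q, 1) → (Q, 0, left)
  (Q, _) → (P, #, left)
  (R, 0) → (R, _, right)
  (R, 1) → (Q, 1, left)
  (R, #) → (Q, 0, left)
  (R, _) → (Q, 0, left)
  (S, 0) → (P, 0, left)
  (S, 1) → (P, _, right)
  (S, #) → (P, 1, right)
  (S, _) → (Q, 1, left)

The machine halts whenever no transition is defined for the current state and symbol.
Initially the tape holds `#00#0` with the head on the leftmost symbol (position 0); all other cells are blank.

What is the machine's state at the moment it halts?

P

P | _[#]00#0__   read # → write #, move left, go to P
P | [_]#00#0__   read _ → write _, move right, go to S
S | _[#]00#0__   read # → write 1, move right, go to P
P | _1[0]0#0__   read 0 → write _, move right, go to P
P | _1_[0]#0__   read 0 → write _, move right, go to P
P | _1__[#]0__   read # → write #, move left, go to P
P | _1_[_]#0__   read _ → write _, move right, go to S
S | _1__[#]0__   read # → write 1, move right, go to P
P | _1__1[0]__   read 0 → write _, move right, go to P
P | _1__1_[_]_   read _ → write _, move right, go to S
S | _1__1__[_]   read _ → write 1, move left, go to Q
Q | _1__1_[_]1   read _ → write #, move left, go to P
P | _1__1[_]#1   read _ → write _, move right, go to S
S | _1__1_[#]1   read # → write 1, move right, go to P
P | _1__1_1[1]
No transition is defined for (P, 1); M halts in state P.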